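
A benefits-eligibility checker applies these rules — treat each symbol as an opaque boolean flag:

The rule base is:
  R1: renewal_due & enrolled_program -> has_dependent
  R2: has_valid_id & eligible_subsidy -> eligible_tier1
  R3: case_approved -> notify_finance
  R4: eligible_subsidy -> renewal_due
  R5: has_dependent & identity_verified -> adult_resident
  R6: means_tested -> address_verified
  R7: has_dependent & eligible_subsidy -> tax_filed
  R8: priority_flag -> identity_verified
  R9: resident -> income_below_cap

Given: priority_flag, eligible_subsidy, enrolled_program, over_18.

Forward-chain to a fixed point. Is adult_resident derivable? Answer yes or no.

yes

Round 1: R4 [eligible_subsidy -> renewal_due]; R8 [priority_flag -> identity_verified]. New: renewal_due, identity_verified.
Round 2: R1 [renewal_due & enrolled_program -> has_dependent]. New: has_dependent.
Round 3: R5 [has_dependent & identity_verified -> adult_resident]; R7 [has_dependent & eligible_subsidy -> tax_filed]. New: adult_resident, tax_filed.
adult_resident appears in round 3, so it is derivable.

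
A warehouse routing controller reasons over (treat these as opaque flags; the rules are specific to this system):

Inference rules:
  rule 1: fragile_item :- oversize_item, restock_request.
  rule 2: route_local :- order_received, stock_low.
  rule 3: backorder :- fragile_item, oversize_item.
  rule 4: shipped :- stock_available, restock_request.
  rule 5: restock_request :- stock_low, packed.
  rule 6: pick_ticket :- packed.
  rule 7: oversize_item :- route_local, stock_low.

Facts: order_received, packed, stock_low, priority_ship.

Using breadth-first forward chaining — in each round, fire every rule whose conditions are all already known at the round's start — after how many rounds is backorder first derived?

Round 1: rule 2 [route_local :- order_received, stock_low.]; rule 5 [restock_request :- stock_low, packed.]; rule 6 [pick_ticket :- packed.]. New: route_local, restock_request, pick_ticket.
Round 2: rule 7 [oversize_item :- route_local, stock_low.]. New: oversize_item.
Round 3: rule 1 [fragile_item :- oversize_item, restock_request.]. New: fragile_item.
Round 4: rule 3 [backorder :- fragile_item, oversize_item.]. New: backorder.
backorder first appears in round 4.

4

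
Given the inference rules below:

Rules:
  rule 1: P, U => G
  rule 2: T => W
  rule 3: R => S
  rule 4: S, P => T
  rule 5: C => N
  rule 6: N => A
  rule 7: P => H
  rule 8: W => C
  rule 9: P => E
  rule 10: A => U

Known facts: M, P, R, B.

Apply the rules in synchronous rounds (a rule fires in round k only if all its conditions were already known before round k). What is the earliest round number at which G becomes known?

8

[1] rule 3 [R => S]; rule 7 [P => H]; rule 9 [P => E]. ⇒ new: S, H, E.
[2] rule 4 [S, P => T]. ⇒ new: T.
[3] rule 2 [T => W]. ⇒ new: W.
[4] rule 8 [W => C]. ⇒ new: C.
[5] rule 5 [C => N]. ⇒ new: N.
[6] rule 6 [N => A]. ⇒ new: A.
[7] rule 10 [A => U]. ⇒ new: U.
[8] rule 1 [P, U => G]. ⇒ new: G.
G first appears in round 8.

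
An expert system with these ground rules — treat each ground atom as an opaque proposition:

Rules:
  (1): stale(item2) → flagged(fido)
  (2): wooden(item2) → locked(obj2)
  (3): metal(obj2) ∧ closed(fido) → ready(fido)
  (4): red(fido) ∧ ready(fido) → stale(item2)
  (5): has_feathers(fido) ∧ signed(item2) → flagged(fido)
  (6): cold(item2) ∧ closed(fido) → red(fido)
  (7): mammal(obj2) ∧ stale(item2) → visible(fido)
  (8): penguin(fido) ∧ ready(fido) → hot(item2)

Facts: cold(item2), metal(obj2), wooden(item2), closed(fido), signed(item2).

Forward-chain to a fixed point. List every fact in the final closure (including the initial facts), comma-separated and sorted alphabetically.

Round 1 fires (2), (3), (6), giving locked(obj2), ready(fido), red(fido).
Round 2 fires (4), giving stale(item2).
Round 3 fires (1), giving flagged(fido).

closed(fido), cold(item2), flagged(fido), locked(obj2), metal(obj2), ready(fido), red(fido), signed(item2), stale(item2), wooden(item2)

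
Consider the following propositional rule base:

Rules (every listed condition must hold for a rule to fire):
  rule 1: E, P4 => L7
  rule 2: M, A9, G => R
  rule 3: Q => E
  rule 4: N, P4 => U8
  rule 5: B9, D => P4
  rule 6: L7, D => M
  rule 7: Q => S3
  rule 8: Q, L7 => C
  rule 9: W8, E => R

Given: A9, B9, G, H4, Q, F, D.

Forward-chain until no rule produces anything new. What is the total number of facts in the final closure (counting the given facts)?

14

Round 1: rule 3 [Q => E]; rule 5 [B9, D => P4]; rule 7 [Q => S3]. New: E, P4, S3.
Round 2: rule 1 [E, P4 => L7]. New: L7.
Round 3: rule 6 [L7, D => M]; rule 8 [Q, L7 => C]. New: M, C.
Round 4: rule 2 [M, A9, G => R]. New: R.
Closure: {A9, B9, C, D, E, F, G, H4, L7, M, P4, Q, R, S3} — 14 facts.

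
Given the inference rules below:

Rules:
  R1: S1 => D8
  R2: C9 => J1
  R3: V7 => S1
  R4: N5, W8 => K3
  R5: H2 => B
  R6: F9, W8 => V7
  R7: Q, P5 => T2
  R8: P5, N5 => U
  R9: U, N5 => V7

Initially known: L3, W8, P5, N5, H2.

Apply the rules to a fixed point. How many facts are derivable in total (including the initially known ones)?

11

[1] R4 [N5, W8 => K3]; R5 [H2 => B]; R8 [P5, N5 => U]. ⇒ new: K3, B, U.
[2] R9 [U, N5 => V7]. ⇒ new: V7.
[3] R3 [V7 => S1]. ⇒ new: S1.
[4] R1 [S1 => D8]. ⇒ new: D8.
Closure: {B, D8, H2, K3, L3, N5, P5, S1, U, V7, W8} — 11 facts.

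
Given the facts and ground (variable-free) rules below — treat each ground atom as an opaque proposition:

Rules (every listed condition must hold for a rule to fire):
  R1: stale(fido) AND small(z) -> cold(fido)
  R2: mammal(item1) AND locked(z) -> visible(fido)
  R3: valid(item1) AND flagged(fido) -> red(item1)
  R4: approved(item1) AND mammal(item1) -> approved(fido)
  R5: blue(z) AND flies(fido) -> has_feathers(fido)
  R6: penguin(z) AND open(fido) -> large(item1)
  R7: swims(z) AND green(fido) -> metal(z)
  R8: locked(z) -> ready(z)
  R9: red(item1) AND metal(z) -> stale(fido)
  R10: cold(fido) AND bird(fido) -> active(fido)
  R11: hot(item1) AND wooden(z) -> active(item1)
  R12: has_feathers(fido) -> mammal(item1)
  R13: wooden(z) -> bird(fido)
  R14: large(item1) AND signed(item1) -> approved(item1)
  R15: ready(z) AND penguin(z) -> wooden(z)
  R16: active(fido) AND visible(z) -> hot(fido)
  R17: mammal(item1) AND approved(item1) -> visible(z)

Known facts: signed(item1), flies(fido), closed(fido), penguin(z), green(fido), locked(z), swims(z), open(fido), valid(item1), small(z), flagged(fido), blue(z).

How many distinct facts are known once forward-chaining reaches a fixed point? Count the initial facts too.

28

Round 1 — R3, R5, R6, R7, R8, derive red(item1), has_feathers(fido), large(item1), metal(z), ready(z).
Round 2 — R9, R12, R14, R15, derive stale(fido), mammal(item1), approved(item1), wooden(z).
Round 3 — R1, R2, R4, R13, R17, derive cold(fido), visible(fido), approved(fido), bird(fido), visible(z).
Round 4 — R10, derive active(fido).
Round 5 — R16, derive hot(fido).
Closure: {active(fido), approved(fido), approved(item1), bird(fido), blue(z), closed(fido), cold(fido), flagged(fido), flies(fido), green(fido), has_feathers(fido), hot(fido), large(item1), locked(z), mammal(item1), metal(z), open(fido), penguin(z), ready(z), red(item1), signed(item1), small(z), stale(fido), swims(z), valid(item1), visible(fido), visible(z), wooden(z)} — 28 facts.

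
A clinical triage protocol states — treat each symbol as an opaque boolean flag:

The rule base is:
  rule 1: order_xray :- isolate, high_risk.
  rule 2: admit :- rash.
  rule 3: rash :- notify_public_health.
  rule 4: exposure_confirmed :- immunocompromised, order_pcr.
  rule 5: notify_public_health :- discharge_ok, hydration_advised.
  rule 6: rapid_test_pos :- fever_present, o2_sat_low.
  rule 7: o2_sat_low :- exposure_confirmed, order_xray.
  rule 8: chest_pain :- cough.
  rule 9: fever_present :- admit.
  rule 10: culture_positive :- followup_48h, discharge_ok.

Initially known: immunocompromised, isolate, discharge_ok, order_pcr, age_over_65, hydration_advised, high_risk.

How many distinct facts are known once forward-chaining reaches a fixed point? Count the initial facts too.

[1] rule 1 [order_xray :- isolate, high_risk.]; rule 4 [exposure_confirmed :- immunocompromised, order_pcr.]; rule 5 [notify_public_health :- discharge_ok, hydration_advised.]. ⇒ new: order_xray, exposure_confirmed, notify_public_health.
[2] rule 3 [rash :- notify_public_health.]; rule 7 [o2_sat_low :- exposure_confirmed, order_xray.]. ⇒ new: rash, o2_sat_low.
[3] rule 2 [admit :- rash.]. ⇒ new: admit.
[4] rule 9 [fever_present :- admit.]. ⇒ new: fever_present.
[5] rule 6 [rapid_test_pos :- fever_present, o2_sat_low.]. ⇒ new: rapid_test_pos.
Closure: {admit, age_over_65, discharge_ok, exposure_confirmed, fever_present, high_risk, hydration_advised, immunocompromised, isolate, notify_public_health, o2_sat_low, order_pcr, order_xray, rapid_test_pos, rash} — 15 facts.

15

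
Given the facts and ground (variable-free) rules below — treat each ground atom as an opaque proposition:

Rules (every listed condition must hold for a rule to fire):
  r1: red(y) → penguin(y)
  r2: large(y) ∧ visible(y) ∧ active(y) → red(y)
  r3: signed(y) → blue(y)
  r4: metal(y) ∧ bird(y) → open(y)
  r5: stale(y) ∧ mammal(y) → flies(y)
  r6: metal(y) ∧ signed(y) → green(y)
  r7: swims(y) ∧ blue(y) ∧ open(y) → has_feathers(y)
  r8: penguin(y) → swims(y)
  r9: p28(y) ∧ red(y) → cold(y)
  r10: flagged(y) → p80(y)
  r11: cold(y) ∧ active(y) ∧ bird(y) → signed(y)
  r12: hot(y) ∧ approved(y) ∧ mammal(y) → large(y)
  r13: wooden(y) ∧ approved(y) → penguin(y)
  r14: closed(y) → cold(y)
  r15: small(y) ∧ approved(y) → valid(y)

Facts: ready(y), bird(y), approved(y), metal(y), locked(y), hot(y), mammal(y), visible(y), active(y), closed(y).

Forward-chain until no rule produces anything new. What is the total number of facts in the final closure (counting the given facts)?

20

Round 1 — r4, r12, r14, derive open(y), large(y), cold(y).
Round 2 — r2, r11, derive red(y), signed(y).
Round 3 — r1, r3, r6, derive penguin(y), blue(y), green(y).
Round 4 — r8, derive swims(y).
Round 5 — r7, derive has_feathers(y).
Closure: {active(y), approved(y), bird(y), blue(y), closed(y), cold(y), green(y), has_feathers(y), hot(y), large(y), locked(y), mammal(y), metal(y), open(y), penguin(y), ready(y), red(y), signed(y), swims(y), visible(y)} — 20 facts.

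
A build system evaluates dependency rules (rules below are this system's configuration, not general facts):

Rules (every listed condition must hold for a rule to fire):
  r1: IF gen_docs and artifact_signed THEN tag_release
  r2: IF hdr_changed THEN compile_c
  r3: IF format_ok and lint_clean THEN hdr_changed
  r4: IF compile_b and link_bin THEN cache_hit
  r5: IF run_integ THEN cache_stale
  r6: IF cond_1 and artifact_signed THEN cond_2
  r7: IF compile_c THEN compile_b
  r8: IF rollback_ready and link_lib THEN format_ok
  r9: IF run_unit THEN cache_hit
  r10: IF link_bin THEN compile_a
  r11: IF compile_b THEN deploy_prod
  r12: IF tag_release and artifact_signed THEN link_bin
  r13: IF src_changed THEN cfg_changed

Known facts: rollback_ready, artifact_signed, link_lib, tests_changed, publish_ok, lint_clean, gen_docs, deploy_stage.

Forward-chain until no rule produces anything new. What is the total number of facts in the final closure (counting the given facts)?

[1] r1 [IF gen_docs and artifact_signed THEN tag_release]; r8 [IF rollback_ready and link_lib THEN format_ok]. ⇒ new: tag_release, format_ok.
[2] r3 [IF format_ok and lint_clean THEN hdr_changed]; r12 [IF tag_release and artifact_signed THEN link_bin]. ⇒ new: hdr_changed, link_bin.
[3] r2 [IF hdr_changed THEN compile_c]; r10 [IF link_bin THEN compile_a]. ⇒ new: compile_c, compile_a.
[4] r7 [IF compile_c THEN compile_b]. ⇒ new: compile_b.
[5] r4 [IF compile_b and link_bin THEN cache_hit]; r11 [IF compile_b THEN deploy_prod]. ⇒ new: cache_hit, deploy_prod.
Closure: {artifact_signed, cache_hit, compile_a, compile_b, compile_c, deploy_prod, deploy_stage, format_ok, gen_docs, hdr_changed, link_bin, link_lib, lint_clean, publish_ok, rollback_ready, tag_release, tests_changed} — 17 facts.

17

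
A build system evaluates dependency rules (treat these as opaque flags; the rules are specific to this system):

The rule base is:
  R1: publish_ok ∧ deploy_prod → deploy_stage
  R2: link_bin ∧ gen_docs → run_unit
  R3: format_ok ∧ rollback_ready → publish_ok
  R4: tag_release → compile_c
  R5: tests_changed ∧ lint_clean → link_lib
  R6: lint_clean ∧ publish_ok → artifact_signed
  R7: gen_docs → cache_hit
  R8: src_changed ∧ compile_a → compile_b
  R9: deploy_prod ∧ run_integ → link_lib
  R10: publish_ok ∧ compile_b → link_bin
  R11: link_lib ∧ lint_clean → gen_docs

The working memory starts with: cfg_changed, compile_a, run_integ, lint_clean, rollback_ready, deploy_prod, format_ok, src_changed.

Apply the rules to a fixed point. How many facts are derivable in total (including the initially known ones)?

Round 1 — R3, R8, R9, derive publish_ok, compile_b, link_lib.
Round 2 — R1, R6, R10, R11, derive deploy_stage, artifact_signed, link_bin, gen_docs.
Round 3 — R2, R7, derive run_unit, cache_hit.
Closure: {artifact_signed, cache_hit, cfg_changed, compile_a, compile_b, deploy_prod, deploy_stage, format_ok, gen_docs, link_bin, link_lib, lint_clean, publish_ok, rollback_ready, run_integ, run_unit, src_changed} — 17 facts.

17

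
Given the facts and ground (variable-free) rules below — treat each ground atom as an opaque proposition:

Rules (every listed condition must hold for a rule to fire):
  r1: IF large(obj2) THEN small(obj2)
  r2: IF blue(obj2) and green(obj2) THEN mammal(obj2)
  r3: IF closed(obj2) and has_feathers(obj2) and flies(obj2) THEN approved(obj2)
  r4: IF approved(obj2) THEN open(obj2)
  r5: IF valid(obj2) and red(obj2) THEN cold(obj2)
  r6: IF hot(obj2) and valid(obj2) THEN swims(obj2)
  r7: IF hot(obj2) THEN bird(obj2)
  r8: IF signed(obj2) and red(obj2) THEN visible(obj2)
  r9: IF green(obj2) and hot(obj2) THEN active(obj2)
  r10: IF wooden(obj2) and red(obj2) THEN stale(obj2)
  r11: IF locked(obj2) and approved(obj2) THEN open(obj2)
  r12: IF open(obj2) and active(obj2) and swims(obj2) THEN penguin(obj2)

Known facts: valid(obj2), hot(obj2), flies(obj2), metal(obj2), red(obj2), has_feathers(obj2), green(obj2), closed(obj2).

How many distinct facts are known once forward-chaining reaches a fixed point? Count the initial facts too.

15

Round 1: r3 [IF closed(obj2) and has_feathers(obj2) and flies(obj2) THEN approved(obj2)]; r5 [IF valid(obj2) and red(obj2) THEN cold(obj2)]; r6 [IF hot(obj2) and valid(obj2) THEN swims(obj2)]; r7 [IF hot(obj2) THEN bird(obj2)]; r9 [IF green(obj2) and hot(obj2) THEN active(obj2)]. New: approved(obj2), cold(obj2), swims(obj2), bird(obj2), active(obj2).
Round 2: r4 [IF approved(obj2) THEN open(obj2)]. New: open(obj2).
Round 3: r12 [IF open(obj2) and active(obj2) and swims(obj2) THEN penguin(obj2)]. New: penguin(obj2).
Closure: {active(obj2), approved(obj2), bird(obj2), closed(obj2), cold(obj2), flies(obj2), green(obj2), has_feathers(obj2), hot(obj2), metal(obj2), open(obj2), penguin(obj2), red(obj2), swims(obj2), valid(obj2)} — 15 facts.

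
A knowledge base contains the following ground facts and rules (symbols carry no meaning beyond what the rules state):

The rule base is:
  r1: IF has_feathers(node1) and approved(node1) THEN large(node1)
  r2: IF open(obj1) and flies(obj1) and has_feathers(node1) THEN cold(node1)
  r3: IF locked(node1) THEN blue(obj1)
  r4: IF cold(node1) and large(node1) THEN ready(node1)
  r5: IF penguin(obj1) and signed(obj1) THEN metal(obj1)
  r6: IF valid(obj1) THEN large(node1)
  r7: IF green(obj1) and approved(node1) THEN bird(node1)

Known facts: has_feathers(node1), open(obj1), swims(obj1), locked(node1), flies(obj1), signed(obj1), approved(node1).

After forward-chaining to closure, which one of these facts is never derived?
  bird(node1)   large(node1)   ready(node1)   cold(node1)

Round 1 fires r1, r2, r3, giving large(node1), cold(node1), blue(obj1).
Round 2 fires r4, giving ready(node1).
Derived: ready(node1) (round 2), cold(node1) (round 1), large(node1) (round 1). bird(node1) never appears in any round.

bird(node1)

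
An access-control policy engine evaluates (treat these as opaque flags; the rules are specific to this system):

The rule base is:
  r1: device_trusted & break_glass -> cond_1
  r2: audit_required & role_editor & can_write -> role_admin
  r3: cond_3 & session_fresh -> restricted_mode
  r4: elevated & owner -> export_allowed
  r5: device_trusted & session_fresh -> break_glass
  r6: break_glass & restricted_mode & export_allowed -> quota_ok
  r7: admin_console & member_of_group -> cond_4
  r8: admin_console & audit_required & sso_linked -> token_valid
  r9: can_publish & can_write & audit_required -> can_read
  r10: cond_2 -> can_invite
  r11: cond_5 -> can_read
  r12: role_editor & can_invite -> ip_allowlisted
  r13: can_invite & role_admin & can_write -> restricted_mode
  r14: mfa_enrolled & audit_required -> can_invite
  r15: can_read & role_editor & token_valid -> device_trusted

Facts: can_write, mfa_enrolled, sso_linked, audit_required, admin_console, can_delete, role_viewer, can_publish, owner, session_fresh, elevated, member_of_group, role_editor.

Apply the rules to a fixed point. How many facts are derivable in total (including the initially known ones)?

[1] r2 [audit_required & role_editor & can_write -> role_admin]; r4 [elevated & owner -> export_allowed]; r7 [admin_console & member_of_group -> cond_4]; r8 [admin_console & audit_required & sso_linked -> token_valid]; r9 [can_publish & can_write & audit_required -> can_read]; r14 [mfa_enrolled & audit_required -> can_invite]. ⇒ new: role_admin, export_allowed, cond_4, token_valid, can_read, can_invite.
[2] r12 [role_editor & can_invite -> ip_allowlisted]; r13 [can_invite & role_admin & can_write -> restricted_mode]; r15 [can_read & role_editor & token_valid -> device_trusted]. ⇒ new: ip_allowlisted, restricted_mode, device_trusted.
[3] r5 [device_trusted & session_fresh -> break_glass]. ⇒ new: break_glass.
[4] r1 [device_trusted & break_glass -> cond_1]; r6 [break_glass & restricted_mode & export_allowed -> quota_ok]. ⇒ new: cond_1, quota_ok.
Closure: {admin_console, audit_required, break_glass, can_delete, can_invite, can_publish, can_read, can_write, cond_1, cond_4, device_trusted, elevated, export_allowed, ip_allowlisted, member_of_group, mfa_enrolled, owner, quota_ok, restricted_mode, role_admin, role_editor, role_viewer, session_fresh, sso_linked, token_valid} — 25 facts.

25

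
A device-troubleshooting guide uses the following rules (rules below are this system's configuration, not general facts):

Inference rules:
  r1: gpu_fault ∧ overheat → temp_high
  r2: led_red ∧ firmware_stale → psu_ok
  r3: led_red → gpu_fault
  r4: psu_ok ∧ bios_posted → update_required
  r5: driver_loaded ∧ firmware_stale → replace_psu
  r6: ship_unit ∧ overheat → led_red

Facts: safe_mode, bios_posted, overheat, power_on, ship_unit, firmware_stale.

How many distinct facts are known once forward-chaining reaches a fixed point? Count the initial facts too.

Round 1 fires r6, giving led_red.
Round 2 fires r2, r3, giving psu_ok, gpu_fault.
Round 3 fires r1, r4, giving temp_high, update_required.
Closure: {bios_posted, firmware_stale, gpu_fault, led_red, overheat, power_on, psu_ok, safe_mode, ship_unit, temp_high, update_required} — 11 facts.

11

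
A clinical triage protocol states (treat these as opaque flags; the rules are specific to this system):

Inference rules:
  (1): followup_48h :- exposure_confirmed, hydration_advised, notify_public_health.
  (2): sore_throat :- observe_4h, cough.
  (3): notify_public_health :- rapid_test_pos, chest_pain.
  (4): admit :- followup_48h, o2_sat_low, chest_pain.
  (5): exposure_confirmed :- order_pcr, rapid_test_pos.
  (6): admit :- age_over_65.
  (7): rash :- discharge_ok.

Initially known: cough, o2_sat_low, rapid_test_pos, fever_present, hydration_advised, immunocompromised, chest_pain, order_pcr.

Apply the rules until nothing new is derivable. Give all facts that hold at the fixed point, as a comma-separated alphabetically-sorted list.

admit, chest_pain, cough, exposure_confirmed, fever_present, followup_48h, hydration_advised, immunocompromised, notify_public_health, o2_sat_low, order_pcr, rapid_test_pos

Round 1: (3) [notify_public_health :- rapid_test_pos, chest_pain.]; (5) [exposure_confirmed :- order_pcr, rapid_test_pos.]. New: notify_public_health, exposure_confirmed.
Round 2: (1) [followup_48h :- exposure_confirmed, hydration_advised, notify_public_health.]. New: followup_48h.
Round 3: (4) [admit :- followup_48h, o2_sat_low, chest_pain.]. New: admit.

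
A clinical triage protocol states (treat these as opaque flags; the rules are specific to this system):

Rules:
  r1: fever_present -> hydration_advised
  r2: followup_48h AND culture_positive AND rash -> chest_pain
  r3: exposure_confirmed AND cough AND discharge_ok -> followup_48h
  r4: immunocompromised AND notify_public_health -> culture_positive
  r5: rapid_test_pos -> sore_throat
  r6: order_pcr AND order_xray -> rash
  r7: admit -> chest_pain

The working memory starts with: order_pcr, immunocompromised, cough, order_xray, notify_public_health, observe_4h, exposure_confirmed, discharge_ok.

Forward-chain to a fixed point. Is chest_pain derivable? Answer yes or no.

Round 1: r3 [exposure_confirmed AND cough AND discharge_ok -> followup_48h]; r4 [immunocompromised AND notify_public_health -> culture_positive]; r6 [order_pcr AND order_xray -> rash]. Adds followup_48h, culture_positive, rash.
Round 2: r2 [followup_48h AND culture_positive AND rash -> chest_pain]. Adds chest_pain.
chest_pain appears in round 2, so it is derivable.

yes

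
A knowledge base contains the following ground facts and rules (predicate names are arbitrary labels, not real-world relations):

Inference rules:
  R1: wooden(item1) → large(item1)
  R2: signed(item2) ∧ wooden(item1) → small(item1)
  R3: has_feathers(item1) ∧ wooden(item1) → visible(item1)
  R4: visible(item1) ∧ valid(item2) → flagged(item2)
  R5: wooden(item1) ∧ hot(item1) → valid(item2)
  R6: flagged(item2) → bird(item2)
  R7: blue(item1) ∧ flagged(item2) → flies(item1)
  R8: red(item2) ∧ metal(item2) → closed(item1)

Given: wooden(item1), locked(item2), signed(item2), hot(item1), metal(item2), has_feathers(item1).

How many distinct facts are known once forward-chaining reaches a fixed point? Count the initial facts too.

12

Round 1 fires R1, R2, R3, R5, giving large(item1), small(item1), visible(item1), valid(item2).
Round 2 fires R4, giving flagged(item2).
Round 3 fires R6, giving bird(item2).
Closure: {bird(item2), flagged(item2), has_feathers(item1), hot(item1), large(item1), locked(item2), metal(item2), signed(item2), small(item1), valid(item2), visible(item1), wooden(item1)} — 12 facts.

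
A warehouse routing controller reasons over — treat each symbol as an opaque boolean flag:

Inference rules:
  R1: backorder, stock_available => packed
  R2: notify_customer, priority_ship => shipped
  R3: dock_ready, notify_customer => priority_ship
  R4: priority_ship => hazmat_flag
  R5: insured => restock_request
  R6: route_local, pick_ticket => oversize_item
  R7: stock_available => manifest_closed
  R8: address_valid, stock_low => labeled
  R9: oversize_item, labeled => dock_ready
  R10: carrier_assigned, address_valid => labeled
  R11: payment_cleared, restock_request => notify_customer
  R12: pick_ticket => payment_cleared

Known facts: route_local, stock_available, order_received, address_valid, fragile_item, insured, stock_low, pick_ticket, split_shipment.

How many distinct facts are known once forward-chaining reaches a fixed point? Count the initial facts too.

[1] R5 [insured => restock_request]; R6 [route_local, pick_ticket => oversize_item]; R7 [stock_available => manifest_closed]; R8 [address_valid, stock_low => labeled]; R12 [pick_ticket => payment_cleared]. ⇒ new: restock_request, oversize_item, manifest_closed, labeled, payment_cleared.
[2] R9 [oversize_item, labeled => dock_ready]; R11 [payment_cleared, restock_request => notify_customer]. ⇒ new: dock_ready, notify_customer.
[3] R3 [dock_ready, notify_customer => priority_ship]. ⇒ new: priority_ship.
[4] R2 [notify_customer, priority_ship => shipped]; R4 [priority_ship => hazmat_flag]. ⇒ new: shipped, hazmat_flag.
Closure: {address_valid, dock_ready, fragile_item, hazmat_flag, insured, labeled, manifest_closed, notify_customer, order_received, oversize_item, payment_cleared, pick_ticket, priority_ship, restock_request, route_local, shipped, split_shipment, stock_available, stock_low} — 19 facts.

19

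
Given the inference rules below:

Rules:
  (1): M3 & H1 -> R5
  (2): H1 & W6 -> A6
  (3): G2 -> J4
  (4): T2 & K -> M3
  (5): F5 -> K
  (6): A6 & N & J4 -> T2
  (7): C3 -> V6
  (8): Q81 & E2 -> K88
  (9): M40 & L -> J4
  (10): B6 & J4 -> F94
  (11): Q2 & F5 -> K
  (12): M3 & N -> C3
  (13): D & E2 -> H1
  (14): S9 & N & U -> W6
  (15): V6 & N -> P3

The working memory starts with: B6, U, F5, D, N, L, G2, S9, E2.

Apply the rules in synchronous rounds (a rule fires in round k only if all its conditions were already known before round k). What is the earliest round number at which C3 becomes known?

Round 1: (3) [G2 -> J4]; (5) [F5 -> K]; (13) [D & E2 -> H1]; (14) [S9 & N & U -> W6]. New: J4, K, H1, W6.
Round 2: (2) [H1 & W6 -> A6]; (10) [B6 & J4 -> F94]. New: A6, F94.
Round 3: (6) [A6 & N & J4 -> T2]. New: T2.
Round 4: (4) [T2 & K -> M3]. New: M3.
Round 5: (1) [M3 & H1 -> R5]; (12) [M3 & N -> C3]. New: R5, C3.
C3 first appears in round 5.

5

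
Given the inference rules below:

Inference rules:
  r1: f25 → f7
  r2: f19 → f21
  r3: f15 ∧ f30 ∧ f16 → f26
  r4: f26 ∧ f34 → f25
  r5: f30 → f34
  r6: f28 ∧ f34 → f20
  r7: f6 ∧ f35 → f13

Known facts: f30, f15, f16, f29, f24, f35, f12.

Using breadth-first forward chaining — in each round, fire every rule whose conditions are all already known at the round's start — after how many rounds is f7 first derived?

3

[1] r3 [f15 ∧ f30 ∧ f16 → f26]; r5 [f30 → f34]. ⇒ new: f26, f34.
[2] r4 [f26 ∧ f34 → f25]. ⇒ new: f25.
[3] r1 [f25 → f7]. ⇒ new: f7.
f7 first appears in round 3.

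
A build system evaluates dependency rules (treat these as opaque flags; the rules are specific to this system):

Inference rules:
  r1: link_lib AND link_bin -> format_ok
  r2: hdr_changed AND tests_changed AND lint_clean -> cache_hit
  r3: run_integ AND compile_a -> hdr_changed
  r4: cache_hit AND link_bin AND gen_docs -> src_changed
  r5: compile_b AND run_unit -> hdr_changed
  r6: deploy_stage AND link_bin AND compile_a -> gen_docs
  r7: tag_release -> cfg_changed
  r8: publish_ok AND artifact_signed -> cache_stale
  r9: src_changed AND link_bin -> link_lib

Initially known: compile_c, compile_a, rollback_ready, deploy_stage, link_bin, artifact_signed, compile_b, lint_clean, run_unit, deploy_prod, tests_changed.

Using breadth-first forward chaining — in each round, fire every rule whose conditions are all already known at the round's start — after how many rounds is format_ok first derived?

5

Round 1: r5 [compile_b AND run_unit -> hdr_changed]; r6 [deploy_stage AND link_bin AND compile_a -> gen_docs]. New: hdr_changed, gen_docs.
Round 2: r2 [hdr_changed AND tests_changed AND lint_clean -> cache_hit]. New: cache_hit.
Round 3: r4 [cache_hit AND link_bin AND gen_docs -> src_changed]. New: src_changed.
Round 4: r9 [src_changed AND link_bin -> link_lib]. New: link_lib.
Round 5: r1 [link_lib AND link_bin -> format_ok]. New: format_ok.
format_ok first appears in round 5.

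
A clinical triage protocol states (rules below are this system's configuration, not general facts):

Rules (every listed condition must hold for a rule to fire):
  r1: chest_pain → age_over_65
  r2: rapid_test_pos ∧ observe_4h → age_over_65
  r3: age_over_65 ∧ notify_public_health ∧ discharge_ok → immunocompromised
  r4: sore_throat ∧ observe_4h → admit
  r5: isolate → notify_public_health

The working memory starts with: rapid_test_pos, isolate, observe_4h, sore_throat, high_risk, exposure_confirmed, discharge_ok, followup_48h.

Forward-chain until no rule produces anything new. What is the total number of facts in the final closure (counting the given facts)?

Round 1 fires r2, r4, r5, giving age_over_65, admit, notify_public_health.
Round 2 fires r3, giving immunocompromised.
Closure: {admit, age_over_65, discharge_ok, exposure_confirmed, followup_48h, high_risk, immunocompromised, isolate, notify_public_health, observe_4h, rapid_test_pos, sore_throat} — 12 facts.

12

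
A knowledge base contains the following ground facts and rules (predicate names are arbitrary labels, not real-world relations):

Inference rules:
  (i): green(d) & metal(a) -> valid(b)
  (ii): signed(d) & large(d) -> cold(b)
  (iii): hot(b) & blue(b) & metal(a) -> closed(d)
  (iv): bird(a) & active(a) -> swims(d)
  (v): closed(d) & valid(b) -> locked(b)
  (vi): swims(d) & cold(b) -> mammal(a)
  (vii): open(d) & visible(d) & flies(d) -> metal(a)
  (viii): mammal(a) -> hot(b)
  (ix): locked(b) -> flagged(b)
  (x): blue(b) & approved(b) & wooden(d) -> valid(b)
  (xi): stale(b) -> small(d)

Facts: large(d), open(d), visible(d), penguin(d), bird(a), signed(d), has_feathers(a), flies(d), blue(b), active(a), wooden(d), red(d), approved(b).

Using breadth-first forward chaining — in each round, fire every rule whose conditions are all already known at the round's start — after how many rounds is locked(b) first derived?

5

Round 1: (ii) [signed(d) & large(d) -> cold(b)]; (iv) [bird(a) & active(a) -> swims(d)]; (vii) [open(d) & visible(d) & flies(d) -> metal(a)]; (x) [blue(b) & approved(b) & wooden(d) -> valid(b)]. Adds cold(b), swims(d), metal(a), valid(b).
Round 2: (vi) [swims(d) & cold(b) -> mammal(a)]. Adds mammal(a).
Round 3: (viii) [mammal(a) -> hot(b)]. Adds hot(b).
Round 4: (iii) [hot(b) & blue(b) & metal(a) -> closed(d)]. Adds closed(d).
Round 5: (v) [closed(d) & valid(b) -> locked(b)]. Adds locked(b).
locked(b) first appears in round 5.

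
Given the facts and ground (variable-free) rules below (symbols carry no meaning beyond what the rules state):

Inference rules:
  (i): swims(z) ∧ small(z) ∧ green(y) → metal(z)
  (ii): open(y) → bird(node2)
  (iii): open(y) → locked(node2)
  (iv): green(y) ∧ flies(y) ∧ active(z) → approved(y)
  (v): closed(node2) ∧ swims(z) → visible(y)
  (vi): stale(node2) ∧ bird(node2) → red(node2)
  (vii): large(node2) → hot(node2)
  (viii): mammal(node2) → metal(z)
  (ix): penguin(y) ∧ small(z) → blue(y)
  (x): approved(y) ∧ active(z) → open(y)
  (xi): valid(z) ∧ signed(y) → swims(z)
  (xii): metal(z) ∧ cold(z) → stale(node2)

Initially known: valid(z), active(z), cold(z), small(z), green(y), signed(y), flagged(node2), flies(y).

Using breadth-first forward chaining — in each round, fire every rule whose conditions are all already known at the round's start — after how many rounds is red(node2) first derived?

4

Round 1 fires (iv), (xi), giving approved(y), swims(z).
Round 2 fires (i), (x), giving metal(z), open(y).
Round 3 fires (ii), (iii), (xii), giving bird(node2), locked(node2), stale(node2).
Round 4 fires (vi), giving red(node2).
red(node2) first appears in round 4.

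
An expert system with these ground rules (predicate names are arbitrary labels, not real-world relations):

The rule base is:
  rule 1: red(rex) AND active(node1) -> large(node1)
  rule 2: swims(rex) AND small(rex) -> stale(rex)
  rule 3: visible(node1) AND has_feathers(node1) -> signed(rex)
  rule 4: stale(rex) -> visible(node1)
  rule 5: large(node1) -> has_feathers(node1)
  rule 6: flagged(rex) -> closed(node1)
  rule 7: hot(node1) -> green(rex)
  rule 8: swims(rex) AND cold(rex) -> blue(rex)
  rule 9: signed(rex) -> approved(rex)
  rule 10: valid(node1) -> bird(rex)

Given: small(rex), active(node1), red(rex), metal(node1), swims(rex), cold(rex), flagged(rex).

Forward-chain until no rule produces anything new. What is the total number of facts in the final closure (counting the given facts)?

15

Round 1 fires rule 1, rule 2, rule 6, rule 8, giving large(node1), stale(rex), closed(node1), blue(rex).
Round 2 fires rule 4, rule 5, giving visible(node1), has_feathers(node1).
Round 3 fires rule 3, giving signed(rex).
Round 4 fires rule 9, giving approved(rex).
Closure: {active(node1), approved(rex), blue(rex), closed(node1), cold(rex), flagged(rex), has_feathers(node1), large(node1), metal(node1), red(rex), signed(rex), small(rex), stale(rex), swims(rex), visible(node1)} — 15 facts.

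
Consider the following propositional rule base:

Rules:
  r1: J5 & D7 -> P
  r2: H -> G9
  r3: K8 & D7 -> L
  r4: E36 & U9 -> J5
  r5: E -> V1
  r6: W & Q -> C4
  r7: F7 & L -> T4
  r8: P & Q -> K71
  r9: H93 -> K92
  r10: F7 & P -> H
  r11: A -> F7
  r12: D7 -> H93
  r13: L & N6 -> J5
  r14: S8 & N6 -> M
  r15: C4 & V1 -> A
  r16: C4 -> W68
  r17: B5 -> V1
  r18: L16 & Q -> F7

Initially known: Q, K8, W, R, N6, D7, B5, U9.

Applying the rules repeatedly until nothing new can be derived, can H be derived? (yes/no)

yes

[1] r3 [K8 & D7 -> L]; r6 [W & Q -> C4]; r12 [D7 -> H93]; r17 [B5 -> V1]. ⇒ new: L, C4, H93, V1.
[2] r9 [H93 -> K92]; r13 [L & N6 -> J5]; r15 [C4 & V1 -> A]; r16 [C4 -> W68]. ⇒ new: K92, J5, A, W68.
[3] r1 [J5 & D7 -> P]; r11 [A -> F7]. ⇒ new: P, F7.
[4] r7 [F7 & L -> T4]; r8 [P & Q -> K71]; r10 [F7 & P -> H]. ⇒ new: T4, K71, H.
[5] r2 [H -> G9]. ⇒ new: G9.
H appears in round 4, so it is derivable.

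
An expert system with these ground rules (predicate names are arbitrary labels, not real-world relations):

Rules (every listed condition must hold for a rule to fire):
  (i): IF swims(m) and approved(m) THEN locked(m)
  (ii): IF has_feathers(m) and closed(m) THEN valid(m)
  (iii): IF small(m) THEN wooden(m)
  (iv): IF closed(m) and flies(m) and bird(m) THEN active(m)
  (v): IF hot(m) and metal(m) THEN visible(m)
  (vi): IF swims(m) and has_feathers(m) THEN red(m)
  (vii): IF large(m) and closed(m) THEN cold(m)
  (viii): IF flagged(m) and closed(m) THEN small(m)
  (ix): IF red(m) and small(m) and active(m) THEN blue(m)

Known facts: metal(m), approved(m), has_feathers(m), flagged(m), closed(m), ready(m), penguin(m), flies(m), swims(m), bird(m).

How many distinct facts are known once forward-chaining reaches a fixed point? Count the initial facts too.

17

[1] (i) [IF swims(m) and approved(m) THEN locked(m)]; (ii) [IF has_feathers(m) and closed(m) THEN valid(m)]; (iv) [IF closed(m) and flies(m) and bird(m) THEN active(m)]; (vi) [IF swims(m) and has_feathers(m) THEN red(m)]; (viii) [IF flagged(m) and closed(m) THEN small(m)]. ⇒ new: locked(m), valid(m), active(m), red(m), small(m).
[2] (iii) [IF small(m) THEN wooden(m)]; (ix) [IF red(m) and small(m) and active(m) THEN blue(m)]. ⇒ new: wooden(m), blue(m).
Closure: {active(m), approved(m), bird(m), blue(m), closed(m), flagged(m), flies(m), has_feathers(m), locked(m), metal(m), penguin(m), ready(m), red(m), small(m), swims(m), valid(m), wooden(m)} — 17 facts.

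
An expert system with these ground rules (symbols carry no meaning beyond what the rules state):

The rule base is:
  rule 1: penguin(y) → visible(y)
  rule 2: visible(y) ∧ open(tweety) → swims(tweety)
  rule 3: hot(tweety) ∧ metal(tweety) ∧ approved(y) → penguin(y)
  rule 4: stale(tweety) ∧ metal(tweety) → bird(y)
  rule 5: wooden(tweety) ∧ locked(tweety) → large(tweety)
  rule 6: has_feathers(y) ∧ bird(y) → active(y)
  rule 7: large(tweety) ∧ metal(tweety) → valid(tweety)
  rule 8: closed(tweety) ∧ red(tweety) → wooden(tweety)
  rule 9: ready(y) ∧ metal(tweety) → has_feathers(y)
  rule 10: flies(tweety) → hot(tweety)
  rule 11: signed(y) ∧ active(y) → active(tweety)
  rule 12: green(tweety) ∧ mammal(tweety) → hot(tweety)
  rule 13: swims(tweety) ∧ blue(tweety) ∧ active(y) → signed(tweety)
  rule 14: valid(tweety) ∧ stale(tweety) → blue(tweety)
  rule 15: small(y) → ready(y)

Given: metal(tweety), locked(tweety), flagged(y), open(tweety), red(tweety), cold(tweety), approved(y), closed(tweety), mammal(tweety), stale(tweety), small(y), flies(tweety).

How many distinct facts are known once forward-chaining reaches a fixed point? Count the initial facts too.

Round 1: rule 4 [stale(tweety) ∧ metal(tweety) → bird(y)]; rule 8 [closed(tweety) ∧ red(tweety) → wooden(tweety)]; rule 10 [flies(tweety) → hot(tweety)]; rule 15 [small(y) → ready(y)]. Adds bird(y), wooden(tweety), hot(tweety), ready(y).
Round 2: rule 3 [hot(tweety) ∧ metal(tweety) ∧ approved(y) → penguin(y)]; rule 5 [wooden(tweety) ∧ locked(tweety) → large(tweety)]; rule 9 [ready(y) ∧ metal(tweety) → has_feathers(y)]. Adds penguin(y), large(tweety), has_feathers(y).
Round 3: rule 1 [penguin(y) → visible(y)]; rule 6 [has_feathers(y) ∧ bird(y) → active(y)]; rule 7 [large(tweety) ∧ metal(tweety) → valid(tweety)]. Adds visible(y), active(y), valid(tweety).
Round 4: rule 2 [visible(y) ∧ open(tweety) → swims(tweety)]; rule 14 [valid(tweety) ∧ stale(tweety) → blue(tweety)]. Adds swims(tweety), blue(tweety).
Round 5: rule 13 [swims(tweety) ∧ blue(tweety) ∧ active(y) → signed(tweety)]. Adds signed(tweety).
Closure: {active(y), approved(y), bird(y), blue(tweety), closed(tweety), cold(tweety), flagged(y), flies(tweety), has_feathers(y), hot(tweety), large(tweety), locked(tweety), mammal(tweety), metal(tweety), open(tweety), penguin(y), ready(y), red(tweety), signed(tweety), small(y), stale(tweety), swims(tweety), valid(tweety), visible(y), wooden(tweety)} — 25 facts.

25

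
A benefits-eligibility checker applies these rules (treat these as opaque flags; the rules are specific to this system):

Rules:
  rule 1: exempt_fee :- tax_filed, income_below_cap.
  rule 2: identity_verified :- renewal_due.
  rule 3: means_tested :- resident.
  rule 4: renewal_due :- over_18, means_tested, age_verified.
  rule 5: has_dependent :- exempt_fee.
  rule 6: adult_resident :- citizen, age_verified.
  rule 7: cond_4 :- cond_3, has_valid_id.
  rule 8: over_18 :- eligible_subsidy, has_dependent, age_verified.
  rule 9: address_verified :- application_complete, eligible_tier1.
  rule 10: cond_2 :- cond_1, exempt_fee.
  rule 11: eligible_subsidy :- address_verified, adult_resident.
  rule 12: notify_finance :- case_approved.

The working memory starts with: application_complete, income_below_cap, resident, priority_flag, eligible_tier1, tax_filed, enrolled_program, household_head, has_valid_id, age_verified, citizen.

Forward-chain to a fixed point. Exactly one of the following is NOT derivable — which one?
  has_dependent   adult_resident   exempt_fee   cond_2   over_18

cond_2

Round 1 fires rule 1, rule 3, rule 6, rule 9, giving exempt_fee, means_tested, adult_resident, address_verified.
Round 2 fires rule 5, rule 11, giving has_dependent, eligible_subsidy.
Round 3 fires rule 8, giving over_18.
Round 4 fires rule 4, giving renewal_due.
Round 5 fires rule 2, giving identity_verified.
Derived: over_18 (round 3), exempt_fee (round 1), adult_resident (round 1), has_dependent (round 2). cond_2 never appears in any round.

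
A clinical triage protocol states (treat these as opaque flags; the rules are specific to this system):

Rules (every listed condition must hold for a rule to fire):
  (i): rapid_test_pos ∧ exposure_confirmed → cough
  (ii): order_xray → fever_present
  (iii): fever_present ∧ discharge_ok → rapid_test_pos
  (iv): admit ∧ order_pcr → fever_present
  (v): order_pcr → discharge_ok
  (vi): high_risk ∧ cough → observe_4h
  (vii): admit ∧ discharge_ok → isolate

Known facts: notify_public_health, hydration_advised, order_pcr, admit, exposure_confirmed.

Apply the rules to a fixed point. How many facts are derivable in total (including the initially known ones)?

[1] (iv) [admit ∧ order_pcr → fever_present]; (v) [order_pcr → discharge_ok]. ⇒ new: fever_present, discharge_ok.
[2] (iii) [fever_present ∧ discharge_ok → rapid_test_pos]; (vii) [admit ∧ discharge_ok → isolate]. ⇒ new: rapid_test_pos, isolate.
[3] (i) [rapid_test_pos ∧ exposure_confirmed → cough]. ⇒ new: cough.
Closure: {admit, cough, discharge_ok, exposure_confirmed, fever_present, hydration_advised, isolate, notify_public_health, order_pcr, rapid_test_pos} — 10 facts.

10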